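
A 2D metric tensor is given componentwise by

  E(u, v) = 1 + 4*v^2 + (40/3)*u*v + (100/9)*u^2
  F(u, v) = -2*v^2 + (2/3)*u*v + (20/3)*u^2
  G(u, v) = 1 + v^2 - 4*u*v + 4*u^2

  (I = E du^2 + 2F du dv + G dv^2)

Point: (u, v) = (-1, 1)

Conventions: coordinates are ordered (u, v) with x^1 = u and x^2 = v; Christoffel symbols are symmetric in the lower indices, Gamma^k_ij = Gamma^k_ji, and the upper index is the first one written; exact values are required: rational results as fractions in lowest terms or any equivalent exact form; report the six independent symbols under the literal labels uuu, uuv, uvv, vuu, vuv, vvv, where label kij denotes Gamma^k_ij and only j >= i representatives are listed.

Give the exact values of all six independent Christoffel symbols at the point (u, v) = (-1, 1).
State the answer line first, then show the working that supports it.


Answer: Gamma_uuu = -20/53, Gamma_uuv = -12/53, Gamma_uvv = 6/53, Gamma_vuu = -45/53, Gamma_vuv = -27/53, Gamma_vvv = 27/106

E = 25/9, F = 4, G = 10 at the point
E_u = -80/9, E_v = -16/3, F_u = -38/3, F_v = -14/3, G_u = -12, G_v = 6
EG - F^2 = 106/9;  g^inv = (9/106) * [[10, -4], [-4, 25/9]]
first-kind symbols [ij,l] = (1/2)(d_i g_jl + d_j g_il - d_l g_ij): [uu,u] = E_u/2 = -40/9, [uu,v] = F_u - E_v/2 = -10, [uv,u] = E_v/2 = -8/3, [uv,v] = G_u/2 = -6, [vv,u] = F_v - G_u/2 = 4/3, [vv,v] = G_v/2 = 3
Gamma^u_ij = (G*[ij,u] - F*[ij,v])/(EG - F^2), Gamma^v_ij = (E*[ij,v] - F*[ij,u])/(EG - F^2)


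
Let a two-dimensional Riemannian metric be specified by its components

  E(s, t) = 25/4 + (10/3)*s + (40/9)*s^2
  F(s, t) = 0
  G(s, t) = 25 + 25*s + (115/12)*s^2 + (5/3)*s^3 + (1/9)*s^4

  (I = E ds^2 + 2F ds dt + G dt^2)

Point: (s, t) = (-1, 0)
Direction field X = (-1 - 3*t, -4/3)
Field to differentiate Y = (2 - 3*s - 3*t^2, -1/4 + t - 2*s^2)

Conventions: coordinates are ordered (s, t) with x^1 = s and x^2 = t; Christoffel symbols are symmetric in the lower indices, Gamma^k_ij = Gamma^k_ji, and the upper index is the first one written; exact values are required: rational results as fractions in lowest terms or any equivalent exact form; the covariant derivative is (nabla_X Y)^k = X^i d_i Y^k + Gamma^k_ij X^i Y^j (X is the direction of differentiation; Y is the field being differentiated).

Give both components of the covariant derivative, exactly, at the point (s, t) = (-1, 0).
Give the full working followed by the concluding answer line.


E = 265/36, F = 0, G = 289/36 at the point
E_s = -50/9, E_t = 0, F_s = 0, F_t = 0, G_s = 187/18, G_t = 0
EG - F^2 = 76585/1296;  g^inv = (1296/76585) * [[289/36, 0], [0, 265/36]]
first-kind symbols [ij,l] = (1/2)(d_i g_jl + d_j g_il - d_l g_ij): [ss,s] = E_s/2 = -25/9, [ss,t] = F_s - E_t/2 = 0, [st,s] = E_t/2 = 0, [st,t] = G_s/2 = 187/36, [tt,s] = F_t - G_s/2 = -187/36, [tt,t] = G_t/2 = 0
Gamma^s_ij = (G*[ij,s] - F*[ij,t])/(EG - F^2), Gamma^t_ij = (E*[ij,t] - F*[ij,s])/(EG - F^2)
Gamma_sss = -20/53, Gamma_sst = 0, Gamma_stt = -187/265, Gamma_tss = 0, Gamma_tst = 11/17, Gamma_ttt = 0
X = (-1, -4/3), Y = (5, -9/4) at the point

Answer: (nabla_X Y)^s = 734/265, (nabla_X Y)^t = -557/68


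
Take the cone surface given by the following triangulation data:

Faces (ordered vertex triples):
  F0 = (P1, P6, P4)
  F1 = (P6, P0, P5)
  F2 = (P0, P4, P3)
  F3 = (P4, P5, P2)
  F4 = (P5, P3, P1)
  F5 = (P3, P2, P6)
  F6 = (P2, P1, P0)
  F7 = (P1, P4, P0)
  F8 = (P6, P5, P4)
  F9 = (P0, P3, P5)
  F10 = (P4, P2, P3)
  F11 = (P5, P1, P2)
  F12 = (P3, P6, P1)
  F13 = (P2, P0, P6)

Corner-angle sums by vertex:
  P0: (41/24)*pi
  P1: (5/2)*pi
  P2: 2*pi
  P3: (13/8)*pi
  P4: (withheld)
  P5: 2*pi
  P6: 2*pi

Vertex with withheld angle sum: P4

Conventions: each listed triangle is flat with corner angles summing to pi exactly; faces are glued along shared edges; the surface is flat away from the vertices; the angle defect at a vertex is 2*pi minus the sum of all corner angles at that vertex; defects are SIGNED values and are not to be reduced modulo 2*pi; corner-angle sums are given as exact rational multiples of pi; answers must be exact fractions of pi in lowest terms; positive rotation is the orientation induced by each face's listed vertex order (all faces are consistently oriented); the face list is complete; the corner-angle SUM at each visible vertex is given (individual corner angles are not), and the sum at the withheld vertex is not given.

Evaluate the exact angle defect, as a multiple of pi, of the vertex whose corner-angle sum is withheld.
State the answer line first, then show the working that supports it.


Answer: defect(P4) = -pi/6

V = 7, E = 21, F = 14; chi = V - E + F = 0
Gauss-Bonnet: total defect = 2*pi*chi = 0; visible defects sum to pi/6


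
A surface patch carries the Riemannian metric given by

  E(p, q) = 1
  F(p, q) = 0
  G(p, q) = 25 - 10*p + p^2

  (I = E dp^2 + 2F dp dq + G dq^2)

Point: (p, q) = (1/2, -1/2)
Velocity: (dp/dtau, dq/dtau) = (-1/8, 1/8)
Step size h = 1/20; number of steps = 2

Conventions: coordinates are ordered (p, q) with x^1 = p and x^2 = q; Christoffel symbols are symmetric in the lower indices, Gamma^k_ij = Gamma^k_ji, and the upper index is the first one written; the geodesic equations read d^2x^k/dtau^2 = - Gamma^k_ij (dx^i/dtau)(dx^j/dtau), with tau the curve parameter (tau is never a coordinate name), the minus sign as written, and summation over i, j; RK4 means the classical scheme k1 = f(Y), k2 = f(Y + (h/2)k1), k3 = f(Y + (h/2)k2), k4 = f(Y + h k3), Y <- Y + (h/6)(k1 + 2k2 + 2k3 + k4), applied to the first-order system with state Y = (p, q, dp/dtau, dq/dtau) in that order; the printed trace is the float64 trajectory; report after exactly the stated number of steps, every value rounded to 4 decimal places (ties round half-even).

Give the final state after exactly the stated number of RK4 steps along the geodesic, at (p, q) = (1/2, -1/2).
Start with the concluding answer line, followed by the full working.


Answer: p = 0.4871, q = -0.4875, dp/dtau = -0.1320, dq/dtau = 0.1243

f(Y) = (dp/dtau, dq/dtau, -Gamma^p_ij Y'^i Y'^j, -Gamma^q_ij Y'^i Y'^j) with the Gammas evaluated at the stage position; h = 0.050000; intermediate values shown to 6 dp
step 0: p = 0.5000, q = -0.5000, dp/dtau = -0.1250, dq/dtau = 0.1250
step 1:
  k1: at (p, q) = (0.500000, -0.500000), (dp/dtau, dq/dtau) = (-0.125000, 0.125000); Gamma_ppp = 0.000000, Gamma_ppq = 0.000000, Gamma_pqq = 4.500000, Gamma_qpp = 0.000000, Gamma_qpq = -0.222222, Gamma_qqq = 0.000000; k1 = (-0.125000, 0.125000, -0.070312, -0.006944)
  k2: at (p, q) = (0.496875, -0.496875), (dp/dtau, dq/dtau) = (-0.126758, 0.124826); Gamma_ppp = 0.000000, Gamma_ppq = 0.000000, Gamma_pqq = 4.503125, Gamma_qpp = 0.000000, Gamma_qpq = -0.222068, Gamma_qqq = 0.000000; k2 = (-0.126758, 0.124826, -0.070166, -0.007027)
  k3: at (p, q) = (0.496831, -0.496879), (dp/dtau, dq/dtau) = (-0.126754, 0.124824); Gamma_ppp = 0.000000, Gamma_ppq = 0.000000, Gamma_pqq = 4.503169, Gamma_qpp = 0.000000, Gamma_qpq = -0.222066, Gamma_qqq = 0.000000; k3 = (-0.126754, 0.124824, -0.070164, -0.007027)
  k4: at (p, q) = (0.493662, -0.493759), (dp/dtau, dq/dtau) = (-0.128508, 0.124649); Gamma_ppp = 0.000000, Gamma_ppq = 0.000000, Gamma_pqq = 4.506338, Gamma_qpp = 0.000000, Gamma_qpq = -0.221910, Gamma_qqq = 0.000000; k4 = (-0.128508, 0.124649, -0.070016, -0.007109)
  Y <- Y + (h/6)(k1 + 2k2 + 2k3 + k4): p = 0.4937, q = -0.4938, dp/dtau = -0.1285, dq/dtau = 0.1246
step 2:
  k1: at (p, q) = (0.493662, -0.493759), (dp/dtau, dq/dtau) = (-0.128508, 0.124649); Gamma_ppp = 0.000000, Gamma_ppq = 0.000000, Gamma_pqq = 4.506338, Gamma_qpp = 0.000000, Gamma_qpq = -0.221910, Gamma_qqq = 0.000000; k1 = (-0.128508, 0.124649, -0.070016, -0.007109)
  k2: at (p, q) = (0.490450, -0.490643), (dp/dtau, dq/dtau) = (-0.130259, 0.124471); Gamma_ppp = 0.000000, Gamma_ppq = 0.000000, Gamma_pqq = 4.509550, Gamma_qpp = 0.000000, Gamma_qpq = -0.221752, Gamma_qqq = 0.000000; k2 = (-0.130259, 0.124471, -0.069867, -0.007191)
  k3: at (p, q) = (0.490406, -0.490647), (dp/dtau, dq/dtau) = (-0.130255, 0.124469); Gamma_ppp = 0.000000, Gamma_ppq = 0.000000, Gamma_pqq = 4.509594, Gamma_qpp = 0.000000, Gamma_qpq = -0.221749, Gamma_qqq = 0.000000; k3 = (-0.130255, 0.124469, -0.069865, -0.007190)
  k4: at (p, q) = (0.487149, -0.487535), (dp/dtau, dq/dtau) = (-0.132001, 0.124289); Gamma_ppp = 0.000000, Gamma_ppq = 0.000000, Gamma_pqq = 4.512851, Gamma_qpp = 0.000000, Gamma_qpq = -0.221589, Gamma_qqq = 0.000000; k4 = (-0.132001, 0.124289, -0.069714, -0.007271)
  Y <- Y + (h/6)(k1 + 2k2 + 2k3 + k4): p = 0.4871, q = -0.4875, dp/dtau = -0.1320, dq/dtau = 0.1243


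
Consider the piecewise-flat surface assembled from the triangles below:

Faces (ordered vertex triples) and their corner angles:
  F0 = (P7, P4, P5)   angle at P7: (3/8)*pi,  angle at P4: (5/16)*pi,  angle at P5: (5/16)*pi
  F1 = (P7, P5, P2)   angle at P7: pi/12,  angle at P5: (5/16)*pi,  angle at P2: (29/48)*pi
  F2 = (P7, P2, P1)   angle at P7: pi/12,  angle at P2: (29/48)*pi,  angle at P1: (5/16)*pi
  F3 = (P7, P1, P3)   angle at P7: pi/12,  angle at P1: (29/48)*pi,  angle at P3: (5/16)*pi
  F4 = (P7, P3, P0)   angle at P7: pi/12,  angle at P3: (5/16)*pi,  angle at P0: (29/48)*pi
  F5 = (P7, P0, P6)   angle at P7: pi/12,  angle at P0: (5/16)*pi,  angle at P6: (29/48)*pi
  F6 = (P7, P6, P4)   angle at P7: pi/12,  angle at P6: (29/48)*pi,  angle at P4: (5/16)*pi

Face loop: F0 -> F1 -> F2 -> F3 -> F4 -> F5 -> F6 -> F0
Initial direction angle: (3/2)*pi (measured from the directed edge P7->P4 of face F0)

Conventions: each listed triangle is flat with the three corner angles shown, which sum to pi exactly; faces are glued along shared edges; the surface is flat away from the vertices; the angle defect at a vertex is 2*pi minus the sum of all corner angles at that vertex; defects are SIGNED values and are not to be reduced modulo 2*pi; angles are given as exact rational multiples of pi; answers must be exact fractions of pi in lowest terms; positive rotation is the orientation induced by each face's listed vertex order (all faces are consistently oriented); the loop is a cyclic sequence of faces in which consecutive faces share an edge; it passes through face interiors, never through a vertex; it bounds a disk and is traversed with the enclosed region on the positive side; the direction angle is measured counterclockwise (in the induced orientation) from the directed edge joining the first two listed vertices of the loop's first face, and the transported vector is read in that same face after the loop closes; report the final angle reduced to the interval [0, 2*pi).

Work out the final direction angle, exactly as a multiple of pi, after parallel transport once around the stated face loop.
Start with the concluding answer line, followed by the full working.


Answer: final direction angle = (5/8)*pi

enclosed vertex P7: corner angles sum to (7/8)*pi, defect = 2*pi - (7/8)*pi = (9/8)*pi
summing the enclosed defects onto the initial angle, mod 2*pi in the induced orientation:
final angle = (3/2)*pi + (9/8)*pi = (5/8)*pi (mod 2*pi)


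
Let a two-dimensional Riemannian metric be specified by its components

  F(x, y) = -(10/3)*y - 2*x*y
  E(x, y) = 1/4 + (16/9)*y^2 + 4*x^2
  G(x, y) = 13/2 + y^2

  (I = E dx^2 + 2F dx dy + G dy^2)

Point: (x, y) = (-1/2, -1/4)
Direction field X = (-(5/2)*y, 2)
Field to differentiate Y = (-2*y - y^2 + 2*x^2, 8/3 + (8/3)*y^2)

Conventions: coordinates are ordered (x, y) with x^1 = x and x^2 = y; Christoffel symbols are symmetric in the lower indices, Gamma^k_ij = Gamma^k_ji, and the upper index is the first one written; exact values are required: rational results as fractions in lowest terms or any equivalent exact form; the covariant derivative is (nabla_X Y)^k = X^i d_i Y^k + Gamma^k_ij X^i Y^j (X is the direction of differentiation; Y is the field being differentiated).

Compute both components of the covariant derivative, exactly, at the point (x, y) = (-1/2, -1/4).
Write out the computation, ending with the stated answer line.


E = 49/36, F = 7/12, G = 105/16 at the point
E_x = -4, E_y = -8/9, F_x = 1/2, F_y = -7/3, G_x = 0, G_y = -1/2
EG - F^2 = 4949/576;  g^inv = (576/4949) * [[105/16, -7/12], [-7/12, 49/36]]
first-kind symbols [ij,l] = (1/2)(d_i g_jl + d_j g_il - d_l g_ij): [xx,x] = E_x/2 = -2, [xx,y] = F_x - E_y/2 = 17/18, [xy,x] = E_y/2 = -4/9, [xy,y] = G_x/2 = 0, [yy,x] = F_y - G_x/2 = -7/3, [yy,y] = G_y/2 = -1/4
Gamma^x_ij = (G*[ij,x] - F*[ij,y])/(EG - F^2), Gamma^y_ij = (E*[ij,y] - F*[ij,x])/(EG - F^2)
Gamma_xxx = -3376/2121, Gamma_xxy = -240/707, Gamma_xyy = -1248/707, Gamma_yxx = 1816/6363, Gamma_yxy = 64/2121, Gamma_yyy = 12/101
X = (5/8, 2), Y = (15/16, 17/6) at the point

Answer: (nabla_X Y)^x = -92889/5656, (nabla_X Y)^y = -174719/101808


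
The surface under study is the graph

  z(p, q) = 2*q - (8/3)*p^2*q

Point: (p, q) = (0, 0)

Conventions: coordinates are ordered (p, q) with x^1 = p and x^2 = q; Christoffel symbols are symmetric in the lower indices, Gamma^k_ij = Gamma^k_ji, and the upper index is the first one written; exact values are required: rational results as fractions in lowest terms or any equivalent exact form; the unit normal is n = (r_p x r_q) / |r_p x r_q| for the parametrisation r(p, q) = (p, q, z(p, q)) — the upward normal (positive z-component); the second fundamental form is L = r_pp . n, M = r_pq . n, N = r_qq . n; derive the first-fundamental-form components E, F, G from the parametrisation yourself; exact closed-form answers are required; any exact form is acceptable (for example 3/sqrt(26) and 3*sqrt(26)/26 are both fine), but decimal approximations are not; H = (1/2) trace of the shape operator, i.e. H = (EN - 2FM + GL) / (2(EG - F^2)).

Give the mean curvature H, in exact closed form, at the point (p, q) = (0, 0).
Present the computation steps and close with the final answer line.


z_p = 0, z_q = 2, z_pp = 0, z_pq = 0, z_qq = 0
E = 1, F = 0, G = 5; answer radicand W^2 = 5
unnormalised second-form numerators: l = 0, m = 0, n = 0; L = l/sqrt(5), and similarly M = m/sqrt(W^2), N = n/sqrt(W^2)
H = (E*n - 2*F*m + G*l) / (2*(EG - F^2)*sqrt(W^2)); E*n - 2*F*m + G*l = 0, EG - F^2 = 5, so H = (0)/sqrt(5)

Answer: H = 0


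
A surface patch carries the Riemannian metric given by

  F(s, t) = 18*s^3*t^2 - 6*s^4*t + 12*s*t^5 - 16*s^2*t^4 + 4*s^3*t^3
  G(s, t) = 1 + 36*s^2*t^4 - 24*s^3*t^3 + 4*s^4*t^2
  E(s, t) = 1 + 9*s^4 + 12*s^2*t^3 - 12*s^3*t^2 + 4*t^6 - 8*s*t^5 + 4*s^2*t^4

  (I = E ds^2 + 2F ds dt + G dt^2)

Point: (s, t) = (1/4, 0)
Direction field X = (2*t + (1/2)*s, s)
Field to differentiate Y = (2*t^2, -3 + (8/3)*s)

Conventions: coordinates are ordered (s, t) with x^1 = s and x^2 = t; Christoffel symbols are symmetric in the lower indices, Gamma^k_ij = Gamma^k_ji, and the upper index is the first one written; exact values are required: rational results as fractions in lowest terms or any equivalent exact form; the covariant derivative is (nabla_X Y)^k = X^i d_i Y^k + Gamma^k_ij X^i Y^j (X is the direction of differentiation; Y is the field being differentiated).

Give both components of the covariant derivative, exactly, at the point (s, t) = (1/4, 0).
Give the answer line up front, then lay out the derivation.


Answer: (nabla_X Y)^s = 7/530, (nabla_X Y)^t = 1/3

E = 265/256, F = 0, G = 1 at the point
E_s = 9/16, E_t = 0, F_s = 0, F_t = -3/128, G_s = 0, G_t = 0
EG - F^2 = 265/256;  g^inv = (256/265) * [[1, 0], [0, 265/256]]
first-kind symbols [ij,l] = (1/2)(d_i g_jl + d_j g_il - d_l g_ij): [ss,s] = E_s/2 = 9/32, [ss,t] = F_s - E_t/2 = 0, [st,s] = E_t/2 = 0, [st,t] = G_s/2 = 0, [tt,s] = F_t - G_s/2 = -3/128, [tt,t] = G_t/2 = 0
Gamma^s_ij = (G*[ij,s] - F*[ij,t])/(EG - F^2), Gamma^t_ij = (E*[ij,t] - F*[ij,s])/(EG - F^2)
Gamma_sss = 72/265, Gamma_sst = 0, Gamma_stt = -6/265, Gamma_tss = 0, Gamma_tst = 0, Gamma_ttt = 0
X = (1/8, 1/4), Y = (0, -7/3) at the point


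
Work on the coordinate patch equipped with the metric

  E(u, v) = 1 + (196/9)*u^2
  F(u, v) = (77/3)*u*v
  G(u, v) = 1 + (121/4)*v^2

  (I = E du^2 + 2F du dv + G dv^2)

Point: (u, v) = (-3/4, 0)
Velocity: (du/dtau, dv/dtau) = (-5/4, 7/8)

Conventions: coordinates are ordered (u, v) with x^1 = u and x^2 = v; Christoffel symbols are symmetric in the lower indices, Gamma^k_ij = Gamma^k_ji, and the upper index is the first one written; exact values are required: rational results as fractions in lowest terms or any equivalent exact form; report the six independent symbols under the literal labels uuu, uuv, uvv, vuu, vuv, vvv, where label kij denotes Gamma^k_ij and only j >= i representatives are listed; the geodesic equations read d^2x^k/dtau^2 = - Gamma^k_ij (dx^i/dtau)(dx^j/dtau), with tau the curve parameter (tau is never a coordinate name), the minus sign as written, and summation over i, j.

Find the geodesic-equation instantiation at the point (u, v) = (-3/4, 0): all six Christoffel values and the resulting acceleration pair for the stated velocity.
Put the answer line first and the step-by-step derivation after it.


Answer: Gamma_uuu = -196/159, Gamma_uuv = 0, Gamma_uvv = -77/53, Gamma_vuu = 0, Gamma_vuv = 0, Gamma_vvv = 0; accelerations (d^2u/dtau^2, d^2v/dtau^2) = (30919/10176, 0)

E = 53/4, F = 0, G = 1 at the point
E_u = -98/3, E_v = 0, F_u = 0, F_v = -77/4, G_u = 0, G_v = 0
EG - F^2 = 53/4;  g^inv = (4/53) * [[1, 0], [0, 53/4]]
first-kind symbols [ij,l] = (1/2)(d_i g_jl + d_j g_il - d_l g_ij): [uu,u] = E_u/2 = -49/3, [uu,v] = F_u - E_v/2 = 0, [uv,u] = E_v/2 = 0, [uv,v] = G_u/2 = 0, [vv,u] = F_v - G_u/2 = -77/4, [vv,v] = G_v/2 = 0
Gamma^u_ij = (G*[ij,u] - F*[ij,v])/(EG - F^2), Gamma^v_ij = (E*[ij,v] - F*[ij,u])/(EG - F^2)
Gamma_uuu = -196/159, Gamma_uuv = 0, Gamma_uvv = -77/53, Gamma_vuu = 0, Gamma_vuv = 0, Gamma_vvv = 0
d^2u/dtau^2 = -(Gamma_uuu*(-5/4)^2 + 2*Gamma_uuv*(-5/4)*(7/8) + Gamma_uvv*(7/8)^2) = 30919/10176
d^2v/dtau^2 = -(Gamma_vuu*(-5/4)^2 + 2*Gamma_vuv*(-5/4)*(7/8) + Gamma_vvv*(7/8)^2) = 0


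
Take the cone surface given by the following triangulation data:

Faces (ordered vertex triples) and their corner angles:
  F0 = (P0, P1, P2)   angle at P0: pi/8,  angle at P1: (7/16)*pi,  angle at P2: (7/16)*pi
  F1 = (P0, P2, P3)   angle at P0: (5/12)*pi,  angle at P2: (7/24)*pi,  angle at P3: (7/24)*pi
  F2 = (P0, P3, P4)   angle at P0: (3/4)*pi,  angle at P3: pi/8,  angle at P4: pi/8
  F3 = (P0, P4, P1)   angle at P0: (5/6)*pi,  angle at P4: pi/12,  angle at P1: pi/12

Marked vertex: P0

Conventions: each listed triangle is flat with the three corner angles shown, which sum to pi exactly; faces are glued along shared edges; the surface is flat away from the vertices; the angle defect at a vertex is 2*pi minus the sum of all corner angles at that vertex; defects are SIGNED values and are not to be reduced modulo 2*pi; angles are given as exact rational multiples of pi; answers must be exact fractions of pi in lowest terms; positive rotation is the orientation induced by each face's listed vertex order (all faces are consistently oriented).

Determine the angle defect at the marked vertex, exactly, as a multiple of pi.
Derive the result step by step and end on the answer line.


Sum of corner angles at P0: (17/8)*pi
defect = 2*pi - (17/8)*pi

Answer: defect(P0) = -pi/8


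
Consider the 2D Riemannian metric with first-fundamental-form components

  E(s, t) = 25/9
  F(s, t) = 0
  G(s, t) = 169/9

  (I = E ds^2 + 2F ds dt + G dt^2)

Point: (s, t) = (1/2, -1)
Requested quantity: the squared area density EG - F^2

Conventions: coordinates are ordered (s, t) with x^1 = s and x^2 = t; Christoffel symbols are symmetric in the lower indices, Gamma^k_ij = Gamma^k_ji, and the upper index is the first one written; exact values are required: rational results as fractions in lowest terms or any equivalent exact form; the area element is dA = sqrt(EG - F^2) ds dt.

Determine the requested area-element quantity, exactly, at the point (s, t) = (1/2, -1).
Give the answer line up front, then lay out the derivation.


Answer: EG - F^2 = 4225/81

E = 25/9, F = 0, G = 169/9; EG - F^2 = 4225/81


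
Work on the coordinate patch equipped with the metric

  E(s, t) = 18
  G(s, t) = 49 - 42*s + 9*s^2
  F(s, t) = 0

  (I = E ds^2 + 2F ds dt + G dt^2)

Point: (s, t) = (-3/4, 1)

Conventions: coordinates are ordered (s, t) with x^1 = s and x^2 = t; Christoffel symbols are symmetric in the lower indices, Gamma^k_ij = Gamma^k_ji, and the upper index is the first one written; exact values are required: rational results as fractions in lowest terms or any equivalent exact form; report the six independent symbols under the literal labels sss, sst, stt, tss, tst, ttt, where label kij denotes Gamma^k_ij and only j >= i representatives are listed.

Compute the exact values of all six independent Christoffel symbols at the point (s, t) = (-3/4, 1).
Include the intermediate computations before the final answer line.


E = 18, F = 0, G = 1369/16 at the point
E_s = 0, E_t = 0, F_s = 0, F_t = 0, G_s = -111/2, G_t = 0
EG - F^2 = 12321/8;  g^inv = (8/12321) * [[1369/16, 0], [0, 18]]
first-kind symbols [ij,l] = (1/2)(d_i g_jl + d_j g_il - d_l g_ij): [ss,s] = E_s/2 = 0, [ss,t] = F_s - E_t/2 = 0, [st,s] = E_t/2 = 0, [st,t] = G_s/2 = -111/4, [tt,s] = F_t - G_s/2 = 111/4, [tt,t] = G_t/2 = 0
Gamma^s_ij = (G*[ij,s] - F*[ij,t])/(EG - F^2), Gamma^t_ij = (E*[ij,t] - F*[ij,s])/(EG - F^2)

Answer: Gamma_sss = 0, Gamma_sst = 0, Gamma_stt = 37/24, Gamma_tss = 0, Gamma_tst = -12/37, Gamma_ttt = 0


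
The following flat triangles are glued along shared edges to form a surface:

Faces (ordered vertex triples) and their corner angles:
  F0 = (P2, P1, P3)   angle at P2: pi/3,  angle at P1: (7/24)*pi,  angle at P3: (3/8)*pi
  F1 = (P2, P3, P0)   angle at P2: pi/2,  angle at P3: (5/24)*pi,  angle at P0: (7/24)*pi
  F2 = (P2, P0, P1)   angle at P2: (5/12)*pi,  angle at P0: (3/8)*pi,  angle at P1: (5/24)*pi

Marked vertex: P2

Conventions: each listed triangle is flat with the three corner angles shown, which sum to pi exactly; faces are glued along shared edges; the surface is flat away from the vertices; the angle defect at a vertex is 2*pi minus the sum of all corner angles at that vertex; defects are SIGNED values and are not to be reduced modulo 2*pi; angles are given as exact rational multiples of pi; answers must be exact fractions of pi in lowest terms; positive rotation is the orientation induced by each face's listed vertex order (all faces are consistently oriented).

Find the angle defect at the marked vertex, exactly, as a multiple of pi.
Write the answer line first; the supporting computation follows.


Answer: defect(P2) = (3/4)*pi

Sum of corner angles at P2: (5/4)*pi
defect = 2*pi - (5/4)*pi


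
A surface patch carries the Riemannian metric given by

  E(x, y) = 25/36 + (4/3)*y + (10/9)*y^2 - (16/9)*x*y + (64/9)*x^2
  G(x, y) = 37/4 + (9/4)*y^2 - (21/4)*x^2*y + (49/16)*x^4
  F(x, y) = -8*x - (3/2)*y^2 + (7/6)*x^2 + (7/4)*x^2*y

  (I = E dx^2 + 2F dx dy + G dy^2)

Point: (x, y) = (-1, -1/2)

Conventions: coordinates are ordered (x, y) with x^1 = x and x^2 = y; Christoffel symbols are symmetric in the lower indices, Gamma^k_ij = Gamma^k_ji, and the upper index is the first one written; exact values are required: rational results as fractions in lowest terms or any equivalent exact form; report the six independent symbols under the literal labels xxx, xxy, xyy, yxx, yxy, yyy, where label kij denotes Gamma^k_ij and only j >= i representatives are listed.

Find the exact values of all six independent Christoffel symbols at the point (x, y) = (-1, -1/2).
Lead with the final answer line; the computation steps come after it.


Answer: Gamma_xxx = -791/1109, Gamma_xxy = 12207/5545, Gamma_xyy = 31059/5545, Gamma_yxx = -845/3327, Gamma_yxy = -1873/1109, Gamma_yyy = -3441/1109

E = 235/36, F = 95/12, G = 31/2 at the point
E_x = -40/3, E_y = 2, F_x = -103/12, F_y = 13/4, G_x = -35/2, G_y = -15/2
EG - F^2 = 5545/144;  g^inv = (144/5545) * [[31/2, -95/12], [-95/12, 235/36]]
first-kind symbols [ij,l] = (1/2)(d_i g_jl + d_j g_il - d_l g_ij): [xx,x] = E_x/2 = -20/3, [xx,y] = F_x - E_y/2 = -115/12, [xy,x] = E_y/2 = 1, [xy,y] = G_x/2 = -35/4, [yy,x] = F_y - G_x/2 = 12, [yy,y] = G_y/2 = -15/4
Gamma^x_ij = (G*[ij,x] - F*[ij,y])/(EG - F^2), Gamma^y_ij = (E*[ij,y] - F*[ij,x])/(EG - F^2)


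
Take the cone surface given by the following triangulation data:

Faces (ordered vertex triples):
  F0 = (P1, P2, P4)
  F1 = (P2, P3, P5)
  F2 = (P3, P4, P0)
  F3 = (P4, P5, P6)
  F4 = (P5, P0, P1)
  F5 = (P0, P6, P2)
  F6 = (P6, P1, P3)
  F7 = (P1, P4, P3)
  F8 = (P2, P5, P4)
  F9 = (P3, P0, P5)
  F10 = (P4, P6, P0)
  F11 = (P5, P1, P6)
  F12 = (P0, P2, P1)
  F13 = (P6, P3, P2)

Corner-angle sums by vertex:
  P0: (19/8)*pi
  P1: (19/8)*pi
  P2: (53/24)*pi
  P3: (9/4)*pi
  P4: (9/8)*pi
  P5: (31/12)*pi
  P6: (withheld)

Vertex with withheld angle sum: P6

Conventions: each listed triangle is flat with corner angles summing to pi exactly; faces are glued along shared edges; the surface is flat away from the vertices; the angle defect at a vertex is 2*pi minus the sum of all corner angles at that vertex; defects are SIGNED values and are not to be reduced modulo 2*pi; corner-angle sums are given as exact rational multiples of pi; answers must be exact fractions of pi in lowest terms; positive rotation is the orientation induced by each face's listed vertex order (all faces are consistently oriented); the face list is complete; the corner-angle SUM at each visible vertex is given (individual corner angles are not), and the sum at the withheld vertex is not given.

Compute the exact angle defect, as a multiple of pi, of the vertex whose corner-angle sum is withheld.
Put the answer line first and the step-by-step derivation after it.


Answer: defect(P6) = (11/12)*pi

V = 7, E = 21, F = 14; chi = V - E + F = 0
Gauss-Bonnet: total defect = 2*pi*chi = 0; visible defects sum to (-11/12)*pi


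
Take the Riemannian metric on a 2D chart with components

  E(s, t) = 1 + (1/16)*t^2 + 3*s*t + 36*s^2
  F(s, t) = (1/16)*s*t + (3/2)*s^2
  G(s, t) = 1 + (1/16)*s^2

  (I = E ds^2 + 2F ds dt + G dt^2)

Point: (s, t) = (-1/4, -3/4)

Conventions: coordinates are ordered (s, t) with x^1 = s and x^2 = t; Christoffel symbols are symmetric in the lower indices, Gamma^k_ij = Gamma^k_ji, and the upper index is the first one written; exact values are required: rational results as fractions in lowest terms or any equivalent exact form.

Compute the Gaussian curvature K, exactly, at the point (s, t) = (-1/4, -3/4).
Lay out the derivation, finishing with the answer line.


E = 985/256, F = 27/256, G = 257/256, EG - F^2 = 493/128 at the point
E_s = -81/4, E_t = -27/32, F_s = -51/64, F_t = -1/64, G_s = -1/32, G_t = 0
E_tt = 1/8, F_st = 1/16, G_ss = 1/8
Evaluate Brioschi's two determinant matrices M1, M2 and divide by (EG - F^2)^2.
M1 = [[-E_tt/2 + F_st - G_ss/2, E_s/2, F_s - E_t/2], [F_t - G_s/2, E, F], [G_t/2, F, G]] = [[-1/16, -81/8, -3/8], [0, 985/256, 27/256], [0, 27/256, 257/256]]; det M1 = -493/2048
M2 = [[0, E_t/2, G_s/2], [E_t/2, E, F], [G_s/2, F, G]] = [[0, -27/64, -1/64], [-27/64, 985/256, 27/256], [-1/64, 27/256, 257/256]]; det M2 = -365/2048
det M1 - det M2 = -1/16; K = -1/16 / (493/128)^2 = -1024/243049

Answer: K = -1024/243049


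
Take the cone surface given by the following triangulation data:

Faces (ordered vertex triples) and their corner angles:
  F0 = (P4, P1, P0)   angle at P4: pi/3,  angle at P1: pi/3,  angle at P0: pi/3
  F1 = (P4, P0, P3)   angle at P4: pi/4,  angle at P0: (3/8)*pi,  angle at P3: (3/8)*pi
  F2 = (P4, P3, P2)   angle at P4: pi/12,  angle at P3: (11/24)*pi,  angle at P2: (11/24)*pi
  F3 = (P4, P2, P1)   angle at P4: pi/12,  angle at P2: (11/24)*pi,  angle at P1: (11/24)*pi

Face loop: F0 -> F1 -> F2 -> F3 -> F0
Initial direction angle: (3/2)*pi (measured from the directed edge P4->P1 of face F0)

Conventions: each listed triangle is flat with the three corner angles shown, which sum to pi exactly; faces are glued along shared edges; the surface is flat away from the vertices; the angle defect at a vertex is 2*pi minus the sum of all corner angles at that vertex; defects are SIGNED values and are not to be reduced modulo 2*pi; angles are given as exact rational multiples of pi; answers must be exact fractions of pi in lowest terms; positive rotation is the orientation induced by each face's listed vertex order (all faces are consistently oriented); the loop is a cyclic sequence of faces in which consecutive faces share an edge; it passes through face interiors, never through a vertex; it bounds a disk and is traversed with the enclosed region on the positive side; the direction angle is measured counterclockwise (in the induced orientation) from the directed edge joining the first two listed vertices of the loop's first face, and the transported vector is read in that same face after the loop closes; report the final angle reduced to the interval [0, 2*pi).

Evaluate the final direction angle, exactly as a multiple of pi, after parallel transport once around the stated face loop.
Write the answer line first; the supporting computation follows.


Answer: final direction angle = (3/4)*pi

enclosed vertex P4: corner angles sum to (3/4)*pi, defect = 2*pi - (3/4)*pi = (5/4)*pi
transport around the loop rotates by the sum of enclosed defects; add to the initial angle mod 2*pi
final angle = (3/2)*pi + (5/4)*pi = (3/4)*pi (mod 2*pi)


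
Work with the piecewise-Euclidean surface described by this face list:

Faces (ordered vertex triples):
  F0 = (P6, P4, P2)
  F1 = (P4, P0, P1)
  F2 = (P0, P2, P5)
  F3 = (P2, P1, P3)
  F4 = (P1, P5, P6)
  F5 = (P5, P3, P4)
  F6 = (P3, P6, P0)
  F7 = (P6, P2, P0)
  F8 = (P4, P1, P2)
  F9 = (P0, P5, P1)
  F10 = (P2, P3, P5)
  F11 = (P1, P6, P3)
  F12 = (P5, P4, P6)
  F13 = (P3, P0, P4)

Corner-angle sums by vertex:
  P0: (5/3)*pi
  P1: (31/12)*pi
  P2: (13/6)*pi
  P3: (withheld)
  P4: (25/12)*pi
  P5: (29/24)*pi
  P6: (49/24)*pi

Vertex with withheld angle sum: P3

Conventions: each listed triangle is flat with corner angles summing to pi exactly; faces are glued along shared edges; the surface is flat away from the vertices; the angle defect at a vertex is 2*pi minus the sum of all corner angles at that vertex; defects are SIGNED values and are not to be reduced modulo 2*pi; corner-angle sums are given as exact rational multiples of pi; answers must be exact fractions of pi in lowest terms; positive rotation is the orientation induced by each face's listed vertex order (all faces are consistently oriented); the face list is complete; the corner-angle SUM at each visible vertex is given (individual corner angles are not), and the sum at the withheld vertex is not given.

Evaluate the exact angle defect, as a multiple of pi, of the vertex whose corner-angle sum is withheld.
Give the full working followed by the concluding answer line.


V = 7, E = 21, F = 14; chi = V - E + F = 0
Gauss-Bonnet: total defect = 2*pi*chi = 0; visible defects sum to pi/4

Answer: defect(P3) = -pi/4


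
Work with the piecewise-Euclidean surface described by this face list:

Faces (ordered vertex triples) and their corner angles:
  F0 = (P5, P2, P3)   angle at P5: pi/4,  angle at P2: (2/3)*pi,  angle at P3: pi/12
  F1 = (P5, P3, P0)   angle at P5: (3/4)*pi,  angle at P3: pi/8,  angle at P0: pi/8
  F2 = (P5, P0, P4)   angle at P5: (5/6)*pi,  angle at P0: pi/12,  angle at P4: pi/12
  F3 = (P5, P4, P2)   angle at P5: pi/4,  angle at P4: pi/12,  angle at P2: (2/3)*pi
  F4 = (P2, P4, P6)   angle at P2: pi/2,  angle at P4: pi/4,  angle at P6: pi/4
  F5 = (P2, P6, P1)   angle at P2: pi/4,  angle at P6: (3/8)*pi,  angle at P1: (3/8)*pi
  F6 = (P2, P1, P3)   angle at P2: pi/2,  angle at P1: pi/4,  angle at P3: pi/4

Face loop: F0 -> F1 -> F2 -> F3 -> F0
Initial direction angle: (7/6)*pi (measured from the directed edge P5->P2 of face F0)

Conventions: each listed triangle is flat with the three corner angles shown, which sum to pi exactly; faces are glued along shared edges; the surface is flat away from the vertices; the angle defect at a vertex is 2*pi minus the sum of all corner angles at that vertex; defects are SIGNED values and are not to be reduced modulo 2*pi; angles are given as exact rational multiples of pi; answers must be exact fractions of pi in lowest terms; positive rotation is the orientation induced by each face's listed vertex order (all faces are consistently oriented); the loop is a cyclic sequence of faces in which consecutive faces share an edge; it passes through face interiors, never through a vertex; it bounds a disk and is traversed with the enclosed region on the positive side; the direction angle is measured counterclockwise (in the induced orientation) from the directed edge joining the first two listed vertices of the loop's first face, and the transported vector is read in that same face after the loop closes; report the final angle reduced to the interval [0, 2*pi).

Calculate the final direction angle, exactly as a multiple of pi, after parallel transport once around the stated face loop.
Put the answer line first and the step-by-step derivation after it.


Answer: final direction angle = (13/12)*pi

enclosed vertex P5: corner angles sum to (25/12)*pi, defect = 2*pi - (25/12)*pi = -pi/12
final direction = starting direction + enclosed defect total, reduced mod 2*pi (induced orientation)
final angle = (7/6)*pi - pi/12 = (13/12)*pi (mod 2*pi)


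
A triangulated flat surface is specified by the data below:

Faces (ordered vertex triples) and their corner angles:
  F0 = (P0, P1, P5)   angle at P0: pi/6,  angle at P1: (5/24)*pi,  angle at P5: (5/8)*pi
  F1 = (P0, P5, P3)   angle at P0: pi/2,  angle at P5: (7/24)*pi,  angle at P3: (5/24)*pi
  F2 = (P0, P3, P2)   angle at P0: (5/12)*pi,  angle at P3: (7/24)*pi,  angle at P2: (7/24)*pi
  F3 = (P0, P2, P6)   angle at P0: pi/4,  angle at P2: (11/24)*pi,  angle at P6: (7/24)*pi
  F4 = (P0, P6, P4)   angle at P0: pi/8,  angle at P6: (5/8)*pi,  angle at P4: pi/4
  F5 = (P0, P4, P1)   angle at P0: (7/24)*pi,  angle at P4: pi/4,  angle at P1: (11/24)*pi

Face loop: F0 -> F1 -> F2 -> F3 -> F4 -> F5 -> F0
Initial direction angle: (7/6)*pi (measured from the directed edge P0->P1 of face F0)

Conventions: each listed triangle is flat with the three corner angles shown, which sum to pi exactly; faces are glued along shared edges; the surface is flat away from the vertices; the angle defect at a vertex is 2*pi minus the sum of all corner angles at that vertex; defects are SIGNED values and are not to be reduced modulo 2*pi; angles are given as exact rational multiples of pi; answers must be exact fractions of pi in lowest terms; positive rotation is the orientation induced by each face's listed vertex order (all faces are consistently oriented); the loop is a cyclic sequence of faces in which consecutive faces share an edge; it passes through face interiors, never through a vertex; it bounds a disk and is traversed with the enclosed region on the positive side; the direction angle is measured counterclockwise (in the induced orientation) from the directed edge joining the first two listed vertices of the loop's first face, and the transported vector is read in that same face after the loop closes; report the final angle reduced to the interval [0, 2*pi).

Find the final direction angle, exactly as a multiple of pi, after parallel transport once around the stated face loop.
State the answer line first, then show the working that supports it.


Answer: final direction angle = (17/12)*pi

enclosed vertex P0: corner angles sum to (7/4)*pi, defect = 2*pi - (7/4)*pi = pi/4
final direction = starting direction + enclosed defect total, reduced mod 2*pi (induced orientation)
final angle = (7/6)*pi + pi/4 = (17/12)*pi (mod 2*pi)


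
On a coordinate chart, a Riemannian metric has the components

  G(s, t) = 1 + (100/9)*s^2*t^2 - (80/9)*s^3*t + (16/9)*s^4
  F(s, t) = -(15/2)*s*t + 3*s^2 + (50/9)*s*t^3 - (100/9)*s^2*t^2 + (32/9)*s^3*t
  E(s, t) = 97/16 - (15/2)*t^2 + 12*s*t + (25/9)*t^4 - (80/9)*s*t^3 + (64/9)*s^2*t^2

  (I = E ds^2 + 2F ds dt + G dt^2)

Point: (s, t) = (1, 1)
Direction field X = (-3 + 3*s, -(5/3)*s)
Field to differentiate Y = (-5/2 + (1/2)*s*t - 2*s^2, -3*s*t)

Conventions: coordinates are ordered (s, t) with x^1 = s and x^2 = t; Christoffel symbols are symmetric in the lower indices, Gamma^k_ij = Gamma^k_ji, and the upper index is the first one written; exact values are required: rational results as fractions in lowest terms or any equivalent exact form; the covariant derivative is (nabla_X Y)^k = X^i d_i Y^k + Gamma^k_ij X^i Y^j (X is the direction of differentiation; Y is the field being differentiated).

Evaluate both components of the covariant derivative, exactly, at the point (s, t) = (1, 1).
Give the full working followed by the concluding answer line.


E = 185/16, F = -13/2, G = 5 at the point
E_s = 52/3, E_t = -13/3, F_s = -15/2, F_t = -19/2, G_s = 8/3, G_t = 40/3
EG - F^2 = 249/16;  g^inv = (16/249) * [[5, 13/2], [13/2, 185/16]]
first-kind symbols [ij,l] = (1/2)(d_i g_jl + d_j g_il - d_l g_ij): [ss,s] = E_s/2 = 26/3, [ss,t] = F_s - E_t/2 = -16/3, [st,s] = E_t/2 = -13/6, [st,t] = G_s/2 = 4/3, [tt,s] = F_t - G_s/2 = -65/6, [tt,t] = G_t/2 = 20/3
Gamma^s_ij = (G*[ij,s] - F*[ij,t])/(EG - F^2), Gamma^t_ij = (E*[ij,t] - F*[ij,s])/(EG - F^2)
Gamma_sss = 416/747, Gamma_sst = -104/747, Gamma_stt = -520/747, Gamma_tss = -256/747, Gamma_tst = 64/747, Gamma_ttt = 320/747
X = (0, -5/3), Y = (-4, -3) at the point

Answer: (nabla_X Y)^s = -23495/4482, (nabla_X Y)^t = 17285/2241


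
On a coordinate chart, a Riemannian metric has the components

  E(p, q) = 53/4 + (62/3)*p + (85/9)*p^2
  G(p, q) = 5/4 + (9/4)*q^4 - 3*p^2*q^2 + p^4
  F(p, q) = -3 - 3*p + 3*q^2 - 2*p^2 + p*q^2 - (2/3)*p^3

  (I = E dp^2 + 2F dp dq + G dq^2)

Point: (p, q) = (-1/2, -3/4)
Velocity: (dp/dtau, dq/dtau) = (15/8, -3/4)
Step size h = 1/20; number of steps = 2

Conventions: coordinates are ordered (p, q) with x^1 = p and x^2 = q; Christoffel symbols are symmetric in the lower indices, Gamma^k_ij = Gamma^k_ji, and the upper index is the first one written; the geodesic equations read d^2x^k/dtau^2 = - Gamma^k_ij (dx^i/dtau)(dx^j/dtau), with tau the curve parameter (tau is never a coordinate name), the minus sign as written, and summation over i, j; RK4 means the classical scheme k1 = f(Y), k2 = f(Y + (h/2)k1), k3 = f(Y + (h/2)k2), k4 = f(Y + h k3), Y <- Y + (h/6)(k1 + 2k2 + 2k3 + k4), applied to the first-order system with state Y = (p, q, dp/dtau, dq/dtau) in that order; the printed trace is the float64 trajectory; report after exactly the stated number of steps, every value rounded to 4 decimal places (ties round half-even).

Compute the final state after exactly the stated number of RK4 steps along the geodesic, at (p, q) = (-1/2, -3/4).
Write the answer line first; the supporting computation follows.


Answer: p = -0.3262, q = -0.8131, dp/dtau = 1.6143, dq/dtau = -0.5252

f(Y) = (dp/dtau, dq/dtau, -Gamma^p_ij Y'^i Y'^j, -Gamma^q_ij Y'^i Y'^j) with the Gammas evaluated at the stage position; h = 0.050000; intermediate values shown to 6 dp
step 0: p = -0.5000, q = -0.7500, dp/dtau = 1.8750, dq/dtau = -0.7500
step 1:
  k1: at (p, q) = (-0.500000, -0.750000), (dp/dtau, dq/dtau) = (1.875000, -0.750000); Gamma_ppp = 1.038572, Gamma_ppq = 0.036971, Gamma_pqq = -0.932367, Gamma_qpp = -0.254219, Gamma_qpq = 0.382281, Gamma_qqq = -1.130602; k1 = (1.875000, -0.750000, -3.022794, 2.604867)
  k2: at (p, q) = (-0.453125, -0.768750), (dp/dtau, dq/dtau) = (1.799430, -0.684878); Gamma_ppp = 1.014330, Gamma_ppq = 0.030653, Gamma_pqq = -0.874989, Gamma_qpp = -0.301133, Gamma_qpq = 0.368811, Gamma_qqq = -1.163665; k2 = (1.799430, -0.684878, -2.798376, 2.429918)
  k3: at (p, q) = (-0.455014, -0.767122), (dp/dtau, dq/dtau) = (1.805041, -0.689252); Gamma_ppp = 1.015232, Gamma_ppq = 0.031092, Gamma_pqq = -0.876866, Gamma_qpp = -0.298578, Gamma_qpq = 0.369212, Gamma_qqq = -1.162227; k3 = (1.805041, -0.689252, -2.813864, 2.443650)
  k4: at (p, q) = (-0.409748, -0.784463), (dp/dtau, dq/dtau) = (1.734307, -0.627817); Gamma_ppp = 0.990133, Gamma_ppq = 0.025395, Gamma_pqq = -0.822426, Gamma_qpp = -0.340237, Gamma_qpq = 0.346492, Gamma_qqq = -1.187194; k4 = (1.734307, -0.627817, -2.598678, 2.245849)
  Y <- Y + (h/6)(k1 + 2k2 + 2k3 + k4): p = -0.4098, q = -0.7844, dp/dtau = 1.7346, dq/dtau = -0.6284
step 2:
  k1: at (p, q) = (-0.409848, -0.784384), (dp/dtau, dq/dtau) = (1.734617, -0.628351); Gamma_ppp = 0.990183, Gamma_ppq = 0.025415, Gamma_pqq = -0.822529, Gamma_qpp = -0.340122, Gamma_qpq = 0.346540, Gamma_qqq = -1.187136; k1 = (1.734617, -0.628351, -2.599200, 2.247525)
  k2: at (p, q) = (-0.366483, -0.800093), (dp/dtau, dq/dtau) = (1.669637, -0.572163); Gamma_ppp = 0.965141, Gamma_ppq = 0.020638, Gamma_pqq = -0.772243, Gamma_qpp = -0.376646, Gamma_qpq = 0.318127, Gamma_qqq = -1.206091; k2 = (1.669637, -0.572163, -2.398270, 2.052627)
  k3: at (p, q) = (-0.368107, -0.798688), (dp/dtau, dq/dtau) = (1.674660, -0.577036); Gamma_ppp = 0.965927, Gamma_ppq = 0.020956, Gamma_pqq = -0.773839, Gamma_qpp = -0.374943, Gamma_qpq = 0.319136, Gamma_qqq = -1.205305; k3 = (1.674660, -0.577036, -2.410763, 2.069642)
  k4: at (p, q) = (-0.326115, -0.813236), (dp/dtau, dq/dtau) = (1.614079, -0.524869); Gamma_ppp = 0.941175, Gamma_ppq = 0.016951, Gamma_pqq = -0.727527, Gamma_qpp = -0.408020, Gamma_qpq = 0.287635, Gamma_qqq = -1.220484; k4 = (1.614079, -0.524869, -2.222852, 1.886580)
  Y <- Y + (h/6)(k1 + 2k2 + 2k3 + k4): p = -0.3262, q = -0.8131, dp/dtau = 1.6143, dq/dtau = -0.5252
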